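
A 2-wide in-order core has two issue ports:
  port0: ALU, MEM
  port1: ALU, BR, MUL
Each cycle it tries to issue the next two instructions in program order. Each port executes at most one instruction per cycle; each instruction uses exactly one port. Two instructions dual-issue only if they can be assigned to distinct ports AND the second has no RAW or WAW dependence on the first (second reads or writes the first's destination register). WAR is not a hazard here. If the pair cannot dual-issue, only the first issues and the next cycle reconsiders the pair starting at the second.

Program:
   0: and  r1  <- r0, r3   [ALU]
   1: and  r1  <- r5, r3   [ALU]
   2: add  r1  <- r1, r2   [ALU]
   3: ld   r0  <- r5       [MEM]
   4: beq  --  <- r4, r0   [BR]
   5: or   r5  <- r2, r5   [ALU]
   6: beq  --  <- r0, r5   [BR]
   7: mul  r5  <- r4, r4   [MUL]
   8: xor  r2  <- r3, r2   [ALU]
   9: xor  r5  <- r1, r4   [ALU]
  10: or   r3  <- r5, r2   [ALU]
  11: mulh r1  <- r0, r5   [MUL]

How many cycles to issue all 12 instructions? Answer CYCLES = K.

t=0 i0:and ; WAW r1
t=1 i1:and ; RAW+WAW r1
t=2 i2&i3:add/ld ; pair
t=3 i4&i5:beq/or ; pair
t=4 i6:beq ; no-port BR/MUL
t=5 i7&i8:mul/xor ; pair
t=6 i9:xor ; RAW r5
t=7 i10&i11:or/mulh ; pair

CYCLES = 8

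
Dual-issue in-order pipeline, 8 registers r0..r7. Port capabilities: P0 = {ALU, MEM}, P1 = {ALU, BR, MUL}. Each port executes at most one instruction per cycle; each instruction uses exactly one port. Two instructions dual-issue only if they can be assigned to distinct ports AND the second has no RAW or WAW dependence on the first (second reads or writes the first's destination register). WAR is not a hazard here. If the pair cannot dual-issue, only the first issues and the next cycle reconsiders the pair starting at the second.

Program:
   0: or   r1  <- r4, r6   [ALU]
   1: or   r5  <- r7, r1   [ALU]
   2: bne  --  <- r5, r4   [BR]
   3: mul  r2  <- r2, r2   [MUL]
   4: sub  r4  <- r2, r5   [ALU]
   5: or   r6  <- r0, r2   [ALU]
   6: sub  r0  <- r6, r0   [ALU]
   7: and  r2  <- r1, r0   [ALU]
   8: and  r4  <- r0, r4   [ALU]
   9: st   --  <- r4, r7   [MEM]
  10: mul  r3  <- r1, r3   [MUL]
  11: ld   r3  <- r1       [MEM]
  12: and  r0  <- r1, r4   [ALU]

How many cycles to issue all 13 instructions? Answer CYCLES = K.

[0] i0  or  -- RAW r1
[1] i1  or  -- RAW r5
[2] i2  bne  -- no-port BR/MUL
[3] i3  mul  -- RAW r2
[4] i4,i5  sub/or  -- dual
[5] i6  sub  -- RAW r0
[6] i7,i8  and/and  -- dual
[7] i9,i10  st/mul  -- dual
[8] i11,i12  ld/and  -- dual

CYCLES = 9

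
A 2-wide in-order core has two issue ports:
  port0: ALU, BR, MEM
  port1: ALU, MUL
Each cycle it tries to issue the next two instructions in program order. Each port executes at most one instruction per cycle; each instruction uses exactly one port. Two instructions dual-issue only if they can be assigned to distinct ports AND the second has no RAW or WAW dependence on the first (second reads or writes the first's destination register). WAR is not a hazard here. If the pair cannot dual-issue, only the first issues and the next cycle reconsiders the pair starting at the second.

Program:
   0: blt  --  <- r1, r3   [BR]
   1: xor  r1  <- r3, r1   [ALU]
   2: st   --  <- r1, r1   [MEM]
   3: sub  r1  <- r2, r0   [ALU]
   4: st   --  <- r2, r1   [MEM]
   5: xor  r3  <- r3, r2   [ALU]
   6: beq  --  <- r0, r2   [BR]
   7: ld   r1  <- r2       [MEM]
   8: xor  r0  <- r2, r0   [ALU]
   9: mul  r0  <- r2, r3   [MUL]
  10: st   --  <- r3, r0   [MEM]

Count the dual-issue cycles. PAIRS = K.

PAIRS = 4

t=0 i0/i1:blt xor ; pair
t=1 i2/i3:st sub ; pair
t=2 i4/i5:st xor ; pair
t=3 i6:beq ; no-port BR/MEM
t=4 i7/i8:ld xor ; pair
t=5 i9:mul ; RAW r0
t=6 i10:st ; tail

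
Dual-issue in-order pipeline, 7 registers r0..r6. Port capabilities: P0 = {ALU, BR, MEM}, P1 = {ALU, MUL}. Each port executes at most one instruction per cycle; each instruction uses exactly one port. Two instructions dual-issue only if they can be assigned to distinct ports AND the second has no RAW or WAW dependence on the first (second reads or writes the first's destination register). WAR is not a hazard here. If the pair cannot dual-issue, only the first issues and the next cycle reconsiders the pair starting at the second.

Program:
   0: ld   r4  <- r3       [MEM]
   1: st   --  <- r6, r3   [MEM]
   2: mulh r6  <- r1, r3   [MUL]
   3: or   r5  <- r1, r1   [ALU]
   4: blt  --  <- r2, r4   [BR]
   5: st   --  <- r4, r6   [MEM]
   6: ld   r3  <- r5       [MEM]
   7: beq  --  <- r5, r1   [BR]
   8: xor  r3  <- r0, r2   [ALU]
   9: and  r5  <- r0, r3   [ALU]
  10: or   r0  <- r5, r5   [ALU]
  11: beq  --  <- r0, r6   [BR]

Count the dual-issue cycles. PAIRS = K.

PAIRS = 3

[0] i0  ld  -- no-port MEM/MEM
[1] i1&i2  st mulh  -- dual
[2] i3&i4  or blt  -- dual
[3] i5  st  -- no-port MEM/MEM
[4] i6  ld  -- no-port MEM/BR
[5] i7&i8  beq xor  -- dual
[6] i9  and  -- RAW r5
[7] i10  or  -- RAW r0
[8] i11  beq  -- tail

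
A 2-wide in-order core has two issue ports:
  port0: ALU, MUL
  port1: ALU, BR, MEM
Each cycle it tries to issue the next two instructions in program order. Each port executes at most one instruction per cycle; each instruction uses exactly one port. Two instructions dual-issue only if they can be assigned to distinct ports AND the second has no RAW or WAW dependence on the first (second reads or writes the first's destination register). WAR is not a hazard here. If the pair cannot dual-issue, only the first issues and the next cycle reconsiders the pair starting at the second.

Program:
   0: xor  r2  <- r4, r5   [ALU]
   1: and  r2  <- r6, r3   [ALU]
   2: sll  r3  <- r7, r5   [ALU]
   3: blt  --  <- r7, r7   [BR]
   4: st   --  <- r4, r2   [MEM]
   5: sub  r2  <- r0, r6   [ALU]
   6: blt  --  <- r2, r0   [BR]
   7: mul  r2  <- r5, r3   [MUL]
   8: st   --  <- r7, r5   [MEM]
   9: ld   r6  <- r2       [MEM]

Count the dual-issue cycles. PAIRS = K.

PAIRS = 3

  cy0 -> i0 (xor) WAW r2
  cy1 -> i1+i2 (and/sll) dual
  cy2 -> i3 (blt) no-port BR/MEM
  cy3 -> i4+i5 (st/sub) dual
  cy4 -> i6+i7 (blt/mul) dual
  cy5 -> i8 (st) no-port MEM/MEM
  cy6 -> i9 (ld) tail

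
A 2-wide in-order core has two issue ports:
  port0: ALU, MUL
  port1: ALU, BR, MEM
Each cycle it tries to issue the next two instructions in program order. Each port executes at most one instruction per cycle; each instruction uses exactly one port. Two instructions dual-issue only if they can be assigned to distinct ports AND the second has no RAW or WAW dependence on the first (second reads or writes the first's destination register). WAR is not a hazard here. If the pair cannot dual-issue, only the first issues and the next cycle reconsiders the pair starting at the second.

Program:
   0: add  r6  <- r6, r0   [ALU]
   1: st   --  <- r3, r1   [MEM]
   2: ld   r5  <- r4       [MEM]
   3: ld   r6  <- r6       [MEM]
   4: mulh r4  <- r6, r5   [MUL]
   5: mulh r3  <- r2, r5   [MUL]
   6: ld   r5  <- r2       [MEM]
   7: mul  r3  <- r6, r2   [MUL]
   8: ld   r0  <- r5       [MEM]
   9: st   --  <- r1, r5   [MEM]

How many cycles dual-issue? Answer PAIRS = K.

PAIRS = 3

t=0 i0,i1:add+st ; pair
t=1 i2:ld ; no-port MEM/MEM
t=2 i3:ld ; RAW r6
t=3 i4:mulh ; no-port MUL/MUL
t=4 i5,i6:mulh+ld ; pair
t=5 i7,i8:mul+ld ; pair
t=6 i9:st ; tail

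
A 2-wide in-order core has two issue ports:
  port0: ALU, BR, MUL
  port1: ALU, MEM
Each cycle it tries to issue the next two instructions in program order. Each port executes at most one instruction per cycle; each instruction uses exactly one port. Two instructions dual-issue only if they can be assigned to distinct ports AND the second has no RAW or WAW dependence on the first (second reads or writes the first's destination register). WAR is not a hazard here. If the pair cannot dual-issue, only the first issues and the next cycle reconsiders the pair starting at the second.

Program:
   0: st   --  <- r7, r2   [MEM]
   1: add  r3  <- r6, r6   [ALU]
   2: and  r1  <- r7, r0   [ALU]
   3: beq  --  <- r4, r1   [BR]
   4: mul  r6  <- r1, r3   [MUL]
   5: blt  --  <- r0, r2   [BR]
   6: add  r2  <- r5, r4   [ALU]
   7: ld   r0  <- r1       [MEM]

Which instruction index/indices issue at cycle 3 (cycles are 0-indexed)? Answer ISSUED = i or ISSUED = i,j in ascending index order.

0. st/add @i0/i1  | pair
1. and @i2  | RAW r1
2. beq @i3  | no-port BR/MUL
3. mul @i4  | no-port MUL/BR
4. blt/add @i5/i6  | pair
5. ld @i7  | tail

ISSUED = 4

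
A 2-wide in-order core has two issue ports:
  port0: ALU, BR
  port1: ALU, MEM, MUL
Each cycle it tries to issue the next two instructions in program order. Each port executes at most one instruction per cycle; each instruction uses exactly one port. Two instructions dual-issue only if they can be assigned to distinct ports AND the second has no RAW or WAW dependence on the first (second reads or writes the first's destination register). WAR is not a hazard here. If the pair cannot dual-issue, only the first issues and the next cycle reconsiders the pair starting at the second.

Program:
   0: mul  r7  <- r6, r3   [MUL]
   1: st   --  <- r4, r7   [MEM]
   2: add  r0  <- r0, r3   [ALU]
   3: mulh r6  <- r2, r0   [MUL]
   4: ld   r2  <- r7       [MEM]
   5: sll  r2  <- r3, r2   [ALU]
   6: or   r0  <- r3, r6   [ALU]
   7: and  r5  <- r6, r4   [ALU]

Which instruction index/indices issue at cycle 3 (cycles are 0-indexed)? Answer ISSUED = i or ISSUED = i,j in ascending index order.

ISSUED = 4

0. mul.MUL @i0  | no-port MUL/MEM
1. st.MEM+add.ALU @i1,i2  | pair
2. mulh.MUL @i3  | no-port MUL/MEM
3. ld.MEM @i4  | RAW+WAW r2
4. sll.ALU+or.ALU @i5,i6  | pair
5. and.ALU @i7  | tail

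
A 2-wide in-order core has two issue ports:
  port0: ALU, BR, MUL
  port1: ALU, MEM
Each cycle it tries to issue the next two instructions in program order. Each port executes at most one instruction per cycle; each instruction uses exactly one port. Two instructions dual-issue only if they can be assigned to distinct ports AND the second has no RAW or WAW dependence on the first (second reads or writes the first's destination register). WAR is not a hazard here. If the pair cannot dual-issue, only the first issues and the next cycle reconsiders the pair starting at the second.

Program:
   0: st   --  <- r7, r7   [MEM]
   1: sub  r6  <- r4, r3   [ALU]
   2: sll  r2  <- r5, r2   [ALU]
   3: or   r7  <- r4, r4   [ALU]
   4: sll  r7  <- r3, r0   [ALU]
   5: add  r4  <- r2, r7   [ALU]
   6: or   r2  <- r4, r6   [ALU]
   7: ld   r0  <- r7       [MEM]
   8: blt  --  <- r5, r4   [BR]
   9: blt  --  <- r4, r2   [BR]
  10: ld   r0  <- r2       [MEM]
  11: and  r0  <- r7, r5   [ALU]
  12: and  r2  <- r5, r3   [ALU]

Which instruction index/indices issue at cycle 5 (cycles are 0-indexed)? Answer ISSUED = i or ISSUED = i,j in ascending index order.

ISSUED = 8

c0: i0&i1 st+sub  dual
c1: i2&i3 sll+or  dual
c2: i4 sll  RAW r7
c3: i5 add  RAW r4
c4: i6&i7 or+ld  dual
c5: i8 blt  no-port BR/BR
c6: i9&i10 blt+ld  dual
c7: i11&i12 and+and  dual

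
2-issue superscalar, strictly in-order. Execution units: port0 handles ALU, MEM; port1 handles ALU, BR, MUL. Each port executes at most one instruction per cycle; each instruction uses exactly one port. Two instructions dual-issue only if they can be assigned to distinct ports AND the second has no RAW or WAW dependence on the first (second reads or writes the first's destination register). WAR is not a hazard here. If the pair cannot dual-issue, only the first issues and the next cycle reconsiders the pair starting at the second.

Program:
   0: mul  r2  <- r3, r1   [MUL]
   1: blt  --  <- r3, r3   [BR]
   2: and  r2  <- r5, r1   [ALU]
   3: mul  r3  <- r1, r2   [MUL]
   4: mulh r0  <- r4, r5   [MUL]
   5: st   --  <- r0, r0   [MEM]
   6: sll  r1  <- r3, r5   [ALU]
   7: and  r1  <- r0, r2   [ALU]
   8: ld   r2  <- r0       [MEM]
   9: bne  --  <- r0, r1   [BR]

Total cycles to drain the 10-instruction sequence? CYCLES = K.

c0: i0 mul  no-port MUL/BR
c1: i1/i2 blt/and  dual
c2: i3 mul  no-port MUL/MUL
c3: i4 mulh  RAW r0
c4: i5/i6 st/sll  dual
c5: i7/i8 and/ld  dual
c6: i9 bne  tail

CYCLES = 7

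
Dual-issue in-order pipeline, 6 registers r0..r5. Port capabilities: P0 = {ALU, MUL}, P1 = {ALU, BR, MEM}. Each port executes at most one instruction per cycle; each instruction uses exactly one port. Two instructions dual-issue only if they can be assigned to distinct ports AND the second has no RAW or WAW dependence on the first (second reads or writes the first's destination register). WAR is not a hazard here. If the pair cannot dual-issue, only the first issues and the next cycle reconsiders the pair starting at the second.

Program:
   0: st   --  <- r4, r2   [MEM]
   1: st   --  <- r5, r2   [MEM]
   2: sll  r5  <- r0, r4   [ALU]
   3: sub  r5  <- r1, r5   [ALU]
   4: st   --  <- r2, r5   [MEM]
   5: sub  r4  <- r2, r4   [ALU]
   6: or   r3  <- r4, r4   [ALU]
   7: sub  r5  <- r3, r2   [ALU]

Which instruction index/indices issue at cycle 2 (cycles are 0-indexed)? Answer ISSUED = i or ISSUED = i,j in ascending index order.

ISSUED = 3

[0] i0  st  -- no-port MEM/MEM
[1] i1/i2  st/sll  -- pair
[2] i3  sub  -- RAW r5
[3] i4/i5  st/sub  -- pair
[4] i6  or  -- RAW r3
[5] i7  sub  -- tail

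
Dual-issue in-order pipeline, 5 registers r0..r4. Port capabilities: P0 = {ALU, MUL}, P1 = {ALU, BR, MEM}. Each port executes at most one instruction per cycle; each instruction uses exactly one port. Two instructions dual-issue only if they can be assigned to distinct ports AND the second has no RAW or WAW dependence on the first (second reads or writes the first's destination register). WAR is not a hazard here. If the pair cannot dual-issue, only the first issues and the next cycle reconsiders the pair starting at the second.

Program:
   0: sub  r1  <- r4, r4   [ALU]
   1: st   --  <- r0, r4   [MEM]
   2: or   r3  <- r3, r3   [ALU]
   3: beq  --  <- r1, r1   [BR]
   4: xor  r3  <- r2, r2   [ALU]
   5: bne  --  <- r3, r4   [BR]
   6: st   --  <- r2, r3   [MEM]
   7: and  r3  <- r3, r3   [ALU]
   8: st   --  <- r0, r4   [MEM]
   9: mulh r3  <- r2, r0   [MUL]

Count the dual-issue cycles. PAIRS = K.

0. sub.ALU/st.MEM @i0/i1  | 2-wide
1. or.ALU/beq.BR @i2/i3  | 2-wide
2. xor.ALU @i4  | RAW r3
3. bne.BR @i5  | no-port BR/MEM
4. st.MEM/and.ALU @i6/i7  | 2-wide
5. st.MEM/mulh.MUL @i8/i9  | 2-wide

PAIRS = 4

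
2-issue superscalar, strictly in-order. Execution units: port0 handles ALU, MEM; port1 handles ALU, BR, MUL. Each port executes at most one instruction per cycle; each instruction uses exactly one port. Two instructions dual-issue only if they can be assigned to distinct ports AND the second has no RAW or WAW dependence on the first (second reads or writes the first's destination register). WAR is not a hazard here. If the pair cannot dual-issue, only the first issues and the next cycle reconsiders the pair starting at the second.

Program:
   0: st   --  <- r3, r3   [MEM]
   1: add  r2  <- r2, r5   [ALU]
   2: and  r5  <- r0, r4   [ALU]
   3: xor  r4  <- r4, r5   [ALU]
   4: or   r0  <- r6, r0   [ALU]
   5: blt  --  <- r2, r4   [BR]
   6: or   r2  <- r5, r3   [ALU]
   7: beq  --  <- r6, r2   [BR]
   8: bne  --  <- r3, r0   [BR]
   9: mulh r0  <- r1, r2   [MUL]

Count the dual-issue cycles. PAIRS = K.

PAIRS = 3

[0] i0&i1  st.MEM/add.ALU  -- pair
[1] i2  and.ALU  -- RAW r5
[2] i3&i4  xor.ALU/or.ALU  -- pair
[3] i5&i6  blt.BR/or.ALU  -- pair
[4] i7  beq.BR  -- no-port BR/BR
[5] i8  bne.BR  -- no-port BR/MUL
[6] i9  mulh.MUL  -- tail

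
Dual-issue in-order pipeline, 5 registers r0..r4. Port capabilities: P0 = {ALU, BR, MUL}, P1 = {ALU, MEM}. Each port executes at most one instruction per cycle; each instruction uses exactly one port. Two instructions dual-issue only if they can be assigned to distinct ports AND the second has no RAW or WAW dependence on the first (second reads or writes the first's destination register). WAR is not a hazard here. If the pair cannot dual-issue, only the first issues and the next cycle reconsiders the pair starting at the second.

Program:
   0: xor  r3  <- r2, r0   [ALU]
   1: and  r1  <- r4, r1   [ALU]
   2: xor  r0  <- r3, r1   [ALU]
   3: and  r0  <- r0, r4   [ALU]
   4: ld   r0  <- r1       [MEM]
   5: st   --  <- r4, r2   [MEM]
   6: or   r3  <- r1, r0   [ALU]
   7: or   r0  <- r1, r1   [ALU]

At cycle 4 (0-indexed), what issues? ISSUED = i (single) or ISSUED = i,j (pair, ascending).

0. xor.ALU/and.ALU @i0&i1  | 2-wide
1. xor.ALU @i2  | RAW+WAW r0
2. and.ALU @i3  | WAW r0
3. ld.MEM @i4  | no-port MEM/MEM
4. st.MEM/or.ALU @i5&i6  | 2-wide
5. or.ALU @i7  | tail

ISSUED = 5,6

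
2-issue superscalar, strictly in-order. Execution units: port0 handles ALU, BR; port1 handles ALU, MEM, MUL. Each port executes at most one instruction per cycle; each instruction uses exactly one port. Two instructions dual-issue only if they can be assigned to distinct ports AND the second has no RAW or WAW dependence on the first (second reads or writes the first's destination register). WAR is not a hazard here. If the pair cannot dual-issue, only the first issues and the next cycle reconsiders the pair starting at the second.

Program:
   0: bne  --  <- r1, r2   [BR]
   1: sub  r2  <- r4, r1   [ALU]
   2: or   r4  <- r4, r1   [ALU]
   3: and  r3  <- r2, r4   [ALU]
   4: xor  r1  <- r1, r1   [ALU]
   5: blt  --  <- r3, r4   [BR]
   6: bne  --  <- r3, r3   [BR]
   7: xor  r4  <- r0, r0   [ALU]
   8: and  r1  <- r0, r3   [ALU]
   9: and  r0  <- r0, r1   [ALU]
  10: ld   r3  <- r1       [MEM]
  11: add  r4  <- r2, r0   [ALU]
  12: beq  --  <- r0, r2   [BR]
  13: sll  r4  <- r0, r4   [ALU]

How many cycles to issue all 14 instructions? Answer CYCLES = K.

CYCLES = 9

c0: i0&i1 bne.BR sub.ALU  pair
c1: i2 or.ALU  RAW r4
c2: i3&i4 and.ALU xor.ALU  pair
c3: i5 blt.BR  no-port BR/BR
c4: i6&i7 bne.BR xor.ALU  pair
c5: i8 and.ALU  RAW r1
c6: i9&i10 and.ALU ld.MEM  pair
c7: i11&i12 add.ALU beq.BR  pair
c8: i13 sll.ALU  tail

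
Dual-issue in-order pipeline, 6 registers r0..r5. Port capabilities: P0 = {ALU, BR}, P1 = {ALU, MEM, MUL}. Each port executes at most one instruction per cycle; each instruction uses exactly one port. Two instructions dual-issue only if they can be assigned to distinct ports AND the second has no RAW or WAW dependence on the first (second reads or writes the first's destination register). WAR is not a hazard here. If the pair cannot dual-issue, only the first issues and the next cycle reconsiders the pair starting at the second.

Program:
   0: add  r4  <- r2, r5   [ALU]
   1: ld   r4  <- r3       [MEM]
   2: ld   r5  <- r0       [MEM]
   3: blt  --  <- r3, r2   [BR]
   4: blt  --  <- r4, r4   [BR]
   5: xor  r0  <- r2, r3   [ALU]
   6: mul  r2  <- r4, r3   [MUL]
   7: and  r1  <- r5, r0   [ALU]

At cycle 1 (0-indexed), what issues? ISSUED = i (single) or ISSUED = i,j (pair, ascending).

#0 head=0: add i0 WAW r4
#1 head=1: ld i1 no-port MEM/MEM
#2 head=2: ld/blt i2&i3 2-wide
#3 head=4: blt/xor i4&i5 2-wide
#4 head=6: mul/and i6&i7 2-wide

ISSUED = 1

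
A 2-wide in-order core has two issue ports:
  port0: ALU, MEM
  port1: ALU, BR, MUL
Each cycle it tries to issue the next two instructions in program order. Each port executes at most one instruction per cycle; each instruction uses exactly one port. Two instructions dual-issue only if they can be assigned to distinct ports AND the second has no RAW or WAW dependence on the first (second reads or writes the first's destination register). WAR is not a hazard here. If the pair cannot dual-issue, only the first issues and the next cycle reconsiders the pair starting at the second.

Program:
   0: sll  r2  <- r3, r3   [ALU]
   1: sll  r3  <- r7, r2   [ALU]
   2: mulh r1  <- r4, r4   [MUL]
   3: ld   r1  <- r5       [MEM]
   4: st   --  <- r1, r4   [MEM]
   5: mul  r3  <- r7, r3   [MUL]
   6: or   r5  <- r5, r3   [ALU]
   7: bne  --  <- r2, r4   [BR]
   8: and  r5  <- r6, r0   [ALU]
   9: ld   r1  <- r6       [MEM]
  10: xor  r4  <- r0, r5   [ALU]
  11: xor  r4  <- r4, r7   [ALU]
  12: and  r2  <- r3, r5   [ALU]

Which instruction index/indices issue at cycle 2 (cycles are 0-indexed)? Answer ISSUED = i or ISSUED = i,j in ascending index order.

t=0 i0:sll ; RAW r2
t=1 i1&i2:sll+mulh ; 2-wide
t=2 i3:ld ; no-port MEM/MEM
t=3 i4&i5:st+mul ; 2-wide
t=4 i6&i7:or+bne ; 2-wide
t=5 i8&i9:and+ld ; 2-wide
t=6 i10:xor ; RAW+WAW r4
t=7 i11&i12:xor+and ; 2-wide

ISSUED = 3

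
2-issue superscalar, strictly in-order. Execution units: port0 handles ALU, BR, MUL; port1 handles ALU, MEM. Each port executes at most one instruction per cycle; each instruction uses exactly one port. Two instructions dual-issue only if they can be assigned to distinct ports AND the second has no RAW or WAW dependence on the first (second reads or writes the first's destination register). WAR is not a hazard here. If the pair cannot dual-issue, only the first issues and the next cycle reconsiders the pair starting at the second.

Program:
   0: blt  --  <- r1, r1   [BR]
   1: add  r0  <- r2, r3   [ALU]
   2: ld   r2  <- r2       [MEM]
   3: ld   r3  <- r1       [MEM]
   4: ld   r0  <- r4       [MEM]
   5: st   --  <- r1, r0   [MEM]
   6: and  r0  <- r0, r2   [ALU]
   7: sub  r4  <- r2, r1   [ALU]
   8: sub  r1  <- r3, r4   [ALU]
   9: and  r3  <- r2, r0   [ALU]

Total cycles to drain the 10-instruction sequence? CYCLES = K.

CYCLES = 7

[0] i0+i1  blt+add  -- 2-wide
[1] i2  ld  -- no-port MEM/MEM
[2] i3  ld  -- no-port MEM/MEM
[3] i4  ld  -- no-port MEM/MEM
[4] i5+i6  st+and  -- 2-wide
[5] i7  sub  -- RAW r4
[6] i8+i9  sub+and  -- 2-wide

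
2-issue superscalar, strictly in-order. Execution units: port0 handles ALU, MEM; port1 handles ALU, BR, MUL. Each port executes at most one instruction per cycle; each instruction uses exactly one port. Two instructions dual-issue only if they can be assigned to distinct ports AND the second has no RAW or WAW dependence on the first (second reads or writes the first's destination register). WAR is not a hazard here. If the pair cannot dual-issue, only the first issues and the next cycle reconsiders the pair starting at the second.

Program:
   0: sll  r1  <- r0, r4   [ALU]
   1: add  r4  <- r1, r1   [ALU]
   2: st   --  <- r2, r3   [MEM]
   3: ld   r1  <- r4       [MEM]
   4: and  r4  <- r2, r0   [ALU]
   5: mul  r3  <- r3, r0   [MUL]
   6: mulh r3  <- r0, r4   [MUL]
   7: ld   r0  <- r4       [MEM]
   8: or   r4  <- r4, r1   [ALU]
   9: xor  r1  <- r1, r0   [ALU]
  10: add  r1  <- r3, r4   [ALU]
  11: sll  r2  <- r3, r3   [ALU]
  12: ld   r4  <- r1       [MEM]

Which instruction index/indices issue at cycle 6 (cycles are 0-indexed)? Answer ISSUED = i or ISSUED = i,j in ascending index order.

ISSUED = 10,11

  cy0 -> i0 (sll.ALU) RAW r1
  cy1 -> i1+i2 (add.ALU;st.MEM) 2-wide
  cy2 -> i3+i4 (ld.MEM;and.ALU) 2-wide
  cy3 -> i5 (mul.MUL) no-port MUL/MUL
  cy4 -> i6+i7 (mulh.MUL;ld.MEM) 2-wide
  cy5 -> i8+i9 (or.ALU;xor.ALU) 2-wide
  cy6 -> i10+i11 (add.ALU;sll.ALU) 2-wide
  cy7 -> i12 (ld.MEM) tail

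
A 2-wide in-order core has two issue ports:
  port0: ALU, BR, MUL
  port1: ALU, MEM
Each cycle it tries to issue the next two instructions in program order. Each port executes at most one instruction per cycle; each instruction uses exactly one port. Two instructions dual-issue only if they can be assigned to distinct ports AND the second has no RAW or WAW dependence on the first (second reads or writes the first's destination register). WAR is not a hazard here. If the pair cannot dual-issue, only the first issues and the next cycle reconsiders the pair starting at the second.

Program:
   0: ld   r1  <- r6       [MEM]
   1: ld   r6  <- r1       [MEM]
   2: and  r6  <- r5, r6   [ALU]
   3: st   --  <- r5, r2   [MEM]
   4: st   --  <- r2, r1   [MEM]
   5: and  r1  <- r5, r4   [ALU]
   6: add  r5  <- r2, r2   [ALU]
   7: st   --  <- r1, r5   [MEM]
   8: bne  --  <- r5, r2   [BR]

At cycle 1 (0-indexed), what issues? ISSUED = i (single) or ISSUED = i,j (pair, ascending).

t=0 i0:ld ; no-port MEM/MEM
t=1 i1:ld ; RAW+WAW r6
t=2 i2&i3:and/st ; pair
t=3 i4&i5:st/and ; pair
t=4 i6:add ; RAW r5
t=5 i7&i8:st/bne ; pair

ISSUED = 1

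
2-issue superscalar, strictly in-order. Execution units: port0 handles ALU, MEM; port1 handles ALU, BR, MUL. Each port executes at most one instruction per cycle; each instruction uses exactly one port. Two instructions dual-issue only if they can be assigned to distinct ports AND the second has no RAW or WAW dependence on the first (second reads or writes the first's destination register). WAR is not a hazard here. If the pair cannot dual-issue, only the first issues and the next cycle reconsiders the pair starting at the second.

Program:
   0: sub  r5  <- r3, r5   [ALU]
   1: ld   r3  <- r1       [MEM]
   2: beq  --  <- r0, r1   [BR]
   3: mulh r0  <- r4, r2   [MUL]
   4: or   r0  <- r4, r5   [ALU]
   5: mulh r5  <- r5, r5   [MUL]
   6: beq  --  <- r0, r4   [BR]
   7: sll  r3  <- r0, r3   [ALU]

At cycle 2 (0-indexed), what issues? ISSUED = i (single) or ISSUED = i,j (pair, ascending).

ISSUED = 3

t=0 i0/i1:sub ld ; 2-wide
t=1 i2:beq ; no-port BR/MUL
t=2 i3:mulh ; WAW r0
t=3 i4/i5:or mulh ; 2-wide
t=4 i6/i7:beq sll ; 2-wide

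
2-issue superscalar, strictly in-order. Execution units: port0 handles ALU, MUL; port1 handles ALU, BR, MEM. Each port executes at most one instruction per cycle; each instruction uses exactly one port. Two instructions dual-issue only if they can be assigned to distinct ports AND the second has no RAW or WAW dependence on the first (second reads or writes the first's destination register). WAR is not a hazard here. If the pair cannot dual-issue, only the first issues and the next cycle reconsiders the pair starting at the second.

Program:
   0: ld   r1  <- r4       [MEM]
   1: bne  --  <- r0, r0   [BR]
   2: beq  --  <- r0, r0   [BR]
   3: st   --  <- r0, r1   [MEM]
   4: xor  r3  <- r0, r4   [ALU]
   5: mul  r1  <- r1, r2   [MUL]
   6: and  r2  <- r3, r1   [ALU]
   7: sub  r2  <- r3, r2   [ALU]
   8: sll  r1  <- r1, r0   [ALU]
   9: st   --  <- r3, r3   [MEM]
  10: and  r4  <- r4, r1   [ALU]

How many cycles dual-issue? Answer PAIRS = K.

PAIRS = 3

  cy0 -> i0 (ld) no-port MEM/BR
  cy1 -> i1 (bne) no-port BR/BR
  cy2 -> i2 (beq) no-port BR/MEM
  cy3 -> i3/i4 (st/xor) dual
  cy4 -> i5 (mul) RAW r1
  cy5 -> i6 (and) RAW+WAW r2
  cy6 -> i7/i8 (sub/sll) dual
  cy7 -> i9/i10 (st/and) dual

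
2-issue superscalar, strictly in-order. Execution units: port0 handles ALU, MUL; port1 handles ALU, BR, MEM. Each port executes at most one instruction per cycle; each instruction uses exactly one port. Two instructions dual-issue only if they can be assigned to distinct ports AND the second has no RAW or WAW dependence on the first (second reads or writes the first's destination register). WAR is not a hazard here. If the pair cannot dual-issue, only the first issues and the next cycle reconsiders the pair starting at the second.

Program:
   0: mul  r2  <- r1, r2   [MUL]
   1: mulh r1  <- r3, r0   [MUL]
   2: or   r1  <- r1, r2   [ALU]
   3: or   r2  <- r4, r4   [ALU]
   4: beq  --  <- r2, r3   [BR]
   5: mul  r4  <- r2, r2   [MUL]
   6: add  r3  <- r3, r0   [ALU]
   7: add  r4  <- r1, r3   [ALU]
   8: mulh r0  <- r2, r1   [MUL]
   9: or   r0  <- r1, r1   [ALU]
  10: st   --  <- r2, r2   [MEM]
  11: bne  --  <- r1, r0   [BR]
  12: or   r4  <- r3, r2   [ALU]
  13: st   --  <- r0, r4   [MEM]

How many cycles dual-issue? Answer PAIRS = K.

PAIRS = 5

[0] i0  mul.MUL  -- no-port MUL/MUL
[1] i1  mulh.MUL  -- RAW+WAW r1
[2] i2&i3  or.ALU/or.ALU  -- pair
[3] i4&i5  beq.BR/mul.MUL  -- pair
[4] i6  add.ALU  -- RAW r3
[5] i7&i8  add.ALU/mulh.MUL  -- pair
[6] i9&i10  or.ALU/st.MEM  -- pair
[7] i11&i12  bne.BR/or.ALU  -- pair
[8] i13  st.MEM  -- tail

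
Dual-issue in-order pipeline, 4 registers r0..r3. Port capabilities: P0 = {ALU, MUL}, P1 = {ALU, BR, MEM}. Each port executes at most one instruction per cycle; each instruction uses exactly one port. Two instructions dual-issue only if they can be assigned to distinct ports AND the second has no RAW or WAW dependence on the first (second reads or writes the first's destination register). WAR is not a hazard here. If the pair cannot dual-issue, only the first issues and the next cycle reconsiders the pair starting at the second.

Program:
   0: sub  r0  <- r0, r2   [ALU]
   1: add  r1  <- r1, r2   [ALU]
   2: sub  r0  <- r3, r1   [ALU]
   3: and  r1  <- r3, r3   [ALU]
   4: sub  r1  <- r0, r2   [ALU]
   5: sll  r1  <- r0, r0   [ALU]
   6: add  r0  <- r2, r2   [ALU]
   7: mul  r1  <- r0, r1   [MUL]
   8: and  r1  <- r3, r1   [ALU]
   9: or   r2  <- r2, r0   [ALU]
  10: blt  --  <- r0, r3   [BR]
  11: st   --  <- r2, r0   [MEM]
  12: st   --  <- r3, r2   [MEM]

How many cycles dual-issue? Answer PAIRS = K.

0. sub/add @i0,i1  | 2-wide
1. sub/and @i2,i3  | 2-wide
2. sub @i4  | WAW r1
3. sll/add @i5,i6  | 2-wide
4. mul @i7  | RAW+WAW r1
5. and/or @i8,i9  | 2-wide
6. blt @i10  | no-port BR/MEM
7. st @i11  | no-port MEM/MEM
8. st @i12  | tail

PAIRS = 4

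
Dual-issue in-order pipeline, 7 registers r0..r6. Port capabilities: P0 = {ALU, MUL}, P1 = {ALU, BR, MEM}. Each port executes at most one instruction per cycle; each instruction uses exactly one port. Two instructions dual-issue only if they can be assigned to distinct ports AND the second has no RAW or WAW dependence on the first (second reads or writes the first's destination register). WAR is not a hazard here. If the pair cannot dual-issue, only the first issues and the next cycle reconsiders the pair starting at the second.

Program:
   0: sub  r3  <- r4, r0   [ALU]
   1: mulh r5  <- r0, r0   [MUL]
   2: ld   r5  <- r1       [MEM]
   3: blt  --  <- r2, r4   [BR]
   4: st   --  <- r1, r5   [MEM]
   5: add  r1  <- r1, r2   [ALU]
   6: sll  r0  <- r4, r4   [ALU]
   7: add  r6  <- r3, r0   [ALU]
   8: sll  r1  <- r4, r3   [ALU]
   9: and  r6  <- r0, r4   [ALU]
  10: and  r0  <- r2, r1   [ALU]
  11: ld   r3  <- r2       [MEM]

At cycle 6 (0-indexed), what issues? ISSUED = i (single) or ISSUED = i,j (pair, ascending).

c0: i0&i1 sub.ALU/mulh.MUL  2-wide
c1: i2 ld.MEM  no-port MEM/BR
c2: i3 blt.BR  no-port BR/MEM
c3: i4&i5 st.MEM/add.ALU  2-wide
c4: i6 sll.ALU  RAW r0
c5: i7&i8 add.ALU/sll.ALU  2-wide
c6: i9&i10 and.ALU/and.ALU  2-wide
c7: i11 ld.MEM  tail

ISSUED = 9,10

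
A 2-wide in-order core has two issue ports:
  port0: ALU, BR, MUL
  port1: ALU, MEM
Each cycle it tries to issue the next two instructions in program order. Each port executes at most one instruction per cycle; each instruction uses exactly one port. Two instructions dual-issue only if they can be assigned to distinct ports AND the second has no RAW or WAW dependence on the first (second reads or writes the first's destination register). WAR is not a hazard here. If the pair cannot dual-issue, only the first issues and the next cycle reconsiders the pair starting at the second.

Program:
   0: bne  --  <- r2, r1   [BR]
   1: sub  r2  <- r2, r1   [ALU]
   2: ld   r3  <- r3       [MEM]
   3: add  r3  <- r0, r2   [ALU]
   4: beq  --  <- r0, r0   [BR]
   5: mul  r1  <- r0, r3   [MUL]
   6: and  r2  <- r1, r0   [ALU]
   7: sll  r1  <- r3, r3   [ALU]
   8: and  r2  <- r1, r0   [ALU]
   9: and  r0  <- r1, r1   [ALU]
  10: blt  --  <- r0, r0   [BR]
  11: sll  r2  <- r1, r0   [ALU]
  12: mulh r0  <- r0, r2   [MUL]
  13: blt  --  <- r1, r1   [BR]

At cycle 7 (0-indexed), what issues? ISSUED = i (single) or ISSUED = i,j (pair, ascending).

ISSUED = 12

  cy0 -> i0&i1 (bne.BR;sub.ALU) 2-wide
  cy1 -> i2 (ld.MEM) WAW r3
  cy2 -> i3&i4 (add.ALU;beq.BR) 2-wide
  cy3 -> i5 (mul.MUL) RAW r1
  cy4 -> i6&i7 (and.ALU;sll.ALU) 2-wide
  cy5 -> i8&i9 (and.ALU;and.ALU) 2-wide
  cy6 -> i10&i11 (blt.BR;sll.ALU) 2-wide
  cy7 -> i12 (mulh.MUL) no-port MUL/BR
  cy8 -> i13 (blt.BR) tail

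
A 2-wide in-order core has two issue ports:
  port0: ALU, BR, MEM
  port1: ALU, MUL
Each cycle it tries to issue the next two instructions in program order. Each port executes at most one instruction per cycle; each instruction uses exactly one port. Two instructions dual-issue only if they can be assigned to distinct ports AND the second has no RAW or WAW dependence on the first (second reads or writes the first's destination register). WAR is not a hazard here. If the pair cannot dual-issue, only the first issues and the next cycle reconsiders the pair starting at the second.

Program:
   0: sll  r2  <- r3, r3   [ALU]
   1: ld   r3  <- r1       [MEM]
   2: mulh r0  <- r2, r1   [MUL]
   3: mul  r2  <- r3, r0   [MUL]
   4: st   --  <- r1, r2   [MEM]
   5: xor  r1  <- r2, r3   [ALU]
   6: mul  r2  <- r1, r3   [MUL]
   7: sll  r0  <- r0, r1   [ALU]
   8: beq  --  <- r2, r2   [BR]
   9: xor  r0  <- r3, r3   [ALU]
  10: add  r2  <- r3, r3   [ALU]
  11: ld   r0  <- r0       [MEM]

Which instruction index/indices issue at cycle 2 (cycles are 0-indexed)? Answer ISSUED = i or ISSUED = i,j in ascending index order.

ISSUED = 3

  cy0 -> i0+i1 (sll;ld) pair
  cy1 -> i2 (mulh) no-port MUL/MUL
  cy2 -> i3 (mul) RAW r2
  cy3 -> i4+i5 (st;xor) pair
  cy4 -> i6+i7 (mul;sll) pair
  cy5 -> i8+i9 (beq;xor) pair
  cy6 -> i10+i11 (add;ld) pair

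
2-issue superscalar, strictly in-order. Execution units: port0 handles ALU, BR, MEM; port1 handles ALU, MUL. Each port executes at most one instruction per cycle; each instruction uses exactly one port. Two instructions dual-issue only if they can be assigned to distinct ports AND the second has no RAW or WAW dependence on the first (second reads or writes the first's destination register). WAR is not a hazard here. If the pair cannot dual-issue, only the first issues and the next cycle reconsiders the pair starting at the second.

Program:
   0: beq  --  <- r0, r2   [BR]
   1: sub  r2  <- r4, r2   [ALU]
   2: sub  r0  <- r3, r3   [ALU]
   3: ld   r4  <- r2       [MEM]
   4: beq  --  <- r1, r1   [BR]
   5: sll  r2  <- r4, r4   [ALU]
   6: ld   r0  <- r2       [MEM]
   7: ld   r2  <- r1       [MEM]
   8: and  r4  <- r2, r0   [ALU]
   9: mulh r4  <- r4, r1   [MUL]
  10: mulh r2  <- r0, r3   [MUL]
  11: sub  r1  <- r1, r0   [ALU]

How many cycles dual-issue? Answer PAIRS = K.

c0: i0+i1 beq.BR sub.ALU  dual
c1: i2+i3 sub.ALU ld.MEM  dual
c2: i4+i5 beq.BR sll.ALU  dual
c3: i6 ld.MEM  no-port MEM/MEM
c4: i7 ld.MEM  RAW r2
c5: i8 and.ALU  RAW+WAW r4
c6: i9 mulh.MUL  no-port MUL/MUL
c7: i10+i11 mulh.MUL sub.ALU  dual

PAIRS = 4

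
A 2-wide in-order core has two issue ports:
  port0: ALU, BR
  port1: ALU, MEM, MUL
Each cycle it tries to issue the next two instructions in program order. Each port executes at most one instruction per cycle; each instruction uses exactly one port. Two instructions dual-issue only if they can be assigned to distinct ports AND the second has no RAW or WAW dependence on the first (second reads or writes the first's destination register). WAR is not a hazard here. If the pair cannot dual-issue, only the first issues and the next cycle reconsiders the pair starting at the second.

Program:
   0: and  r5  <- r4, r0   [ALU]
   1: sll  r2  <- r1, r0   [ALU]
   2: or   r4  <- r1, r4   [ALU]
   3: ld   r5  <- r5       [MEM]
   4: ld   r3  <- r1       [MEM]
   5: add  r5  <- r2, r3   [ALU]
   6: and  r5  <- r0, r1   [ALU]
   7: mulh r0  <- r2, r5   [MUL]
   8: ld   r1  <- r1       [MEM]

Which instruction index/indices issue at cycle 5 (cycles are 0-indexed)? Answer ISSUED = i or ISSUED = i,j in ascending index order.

ISSUED = 7

c0: i0+i1 and/sll  dual
c1: i2+i3 or/ld  dual
c2: i4 ld  RAW r3
c3: i5 add  WAW r5
c4: i6 and  RAW r5
c5: i7 mulh  no-port MUL/MEM
c6: i8 ld  tail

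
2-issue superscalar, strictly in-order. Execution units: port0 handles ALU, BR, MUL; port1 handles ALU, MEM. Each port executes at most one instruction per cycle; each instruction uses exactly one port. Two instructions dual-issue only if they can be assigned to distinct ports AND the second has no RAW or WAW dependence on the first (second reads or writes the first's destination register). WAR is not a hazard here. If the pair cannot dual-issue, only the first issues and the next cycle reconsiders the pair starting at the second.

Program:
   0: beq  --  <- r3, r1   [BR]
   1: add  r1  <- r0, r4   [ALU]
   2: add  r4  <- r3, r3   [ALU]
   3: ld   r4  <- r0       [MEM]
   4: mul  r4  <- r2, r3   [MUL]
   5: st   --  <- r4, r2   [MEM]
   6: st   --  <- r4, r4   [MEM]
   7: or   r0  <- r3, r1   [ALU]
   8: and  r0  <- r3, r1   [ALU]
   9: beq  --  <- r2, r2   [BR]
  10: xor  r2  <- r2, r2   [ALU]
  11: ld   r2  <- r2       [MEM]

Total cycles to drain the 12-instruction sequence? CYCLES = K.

t=0 i0&i1:beq.BR+add.ALU ; pair
t=1 i2:add.ALU ; WAW r4
t=2 i3:ld.MEM ; WAW r4
t=3 i4:mul.MUL ; RAW r4
t=4 i5:st.MEM ; no-port MEM/MEM
t=5 i6&i7:st.MEM+or.ALU ; pair
t=6 i8&i9:and.ALU+beq.BR ; pair
t=7 i10:xor.ALU ; RAW+WAW r2
t=8 i11:ld.MEM ; tail

CYCLES = 9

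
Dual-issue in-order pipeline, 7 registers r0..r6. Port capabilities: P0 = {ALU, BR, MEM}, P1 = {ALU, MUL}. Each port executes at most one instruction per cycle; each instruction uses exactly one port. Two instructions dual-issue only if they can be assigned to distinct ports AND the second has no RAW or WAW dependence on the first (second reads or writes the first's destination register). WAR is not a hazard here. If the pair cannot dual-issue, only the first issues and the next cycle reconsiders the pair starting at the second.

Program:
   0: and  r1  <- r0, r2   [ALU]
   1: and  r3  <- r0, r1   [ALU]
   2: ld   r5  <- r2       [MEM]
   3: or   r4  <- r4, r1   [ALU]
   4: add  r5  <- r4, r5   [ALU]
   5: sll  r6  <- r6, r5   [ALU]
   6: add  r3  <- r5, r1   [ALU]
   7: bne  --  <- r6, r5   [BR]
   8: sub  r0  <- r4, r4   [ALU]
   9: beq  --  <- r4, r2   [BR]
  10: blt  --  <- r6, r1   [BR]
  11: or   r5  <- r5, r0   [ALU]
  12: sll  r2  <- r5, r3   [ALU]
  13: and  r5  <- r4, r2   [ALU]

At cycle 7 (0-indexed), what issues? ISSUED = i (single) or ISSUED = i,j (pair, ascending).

ISSUED = 10,11

  cy0 -> i0 (and) RAW r1
  cy1 -> i1,i2 (and/ld) 2-wide
  cy2 -> i3 (or) RAW r4
  cy3 -> i4 (add) RAW r5
  cy4 -> i5,i6 (sll/add) 2-wide
  cy5 -> i7,i8 (bne/sub) 2-wide
  cy6 -> i9 (beq) no-port BR/BR
  cy7 -> i10,i11 (blt/or) 2-wide
  cy8 -> i12 (sll) RAW r2
  cy9 -> i13 (and) tail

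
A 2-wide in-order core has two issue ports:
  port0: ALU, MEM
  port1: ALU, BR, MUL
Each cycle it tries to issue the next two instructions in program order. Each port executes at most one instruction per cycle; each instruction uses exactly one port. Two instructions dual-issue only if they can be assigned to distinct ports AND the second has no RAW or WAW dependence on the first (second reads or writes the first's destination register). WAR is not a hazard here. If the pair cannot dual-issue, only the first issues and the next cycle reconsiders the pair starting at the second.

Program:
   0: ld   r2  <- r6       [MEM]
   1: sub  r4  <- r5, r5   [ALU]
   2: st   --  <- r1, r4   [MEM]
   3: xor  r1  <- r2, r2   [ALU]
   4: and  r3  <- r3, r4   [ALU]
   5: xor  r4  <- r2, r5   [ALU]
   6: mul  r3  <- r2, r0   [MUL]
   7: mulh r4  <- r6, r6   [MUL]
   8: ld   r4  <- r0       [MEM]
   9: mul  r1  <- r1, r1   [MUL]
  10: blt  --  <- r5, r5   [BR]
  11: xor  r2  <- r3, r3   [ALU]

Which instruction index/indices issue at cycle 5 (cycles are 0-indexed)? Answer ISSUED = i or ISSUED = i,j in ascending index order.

0. ld.MEM+sub.ALU @i0,i1  | 2-wide
1. st.MEM+xor.ALU @i2,i3  | 2-wide
2. and.ALU+xor.ALU @i4,i5  | 2-wide
3. mul.MUL @i6  | no-port MUL/MUL
4. mulh.MUL @i7  | WAW r4
5. ld.MEM+mul.MUL @i8,i9  | 2-wide
6. blt.BR+xor.ALU @i10,i11  | 2-wide

ISSUED = 8,9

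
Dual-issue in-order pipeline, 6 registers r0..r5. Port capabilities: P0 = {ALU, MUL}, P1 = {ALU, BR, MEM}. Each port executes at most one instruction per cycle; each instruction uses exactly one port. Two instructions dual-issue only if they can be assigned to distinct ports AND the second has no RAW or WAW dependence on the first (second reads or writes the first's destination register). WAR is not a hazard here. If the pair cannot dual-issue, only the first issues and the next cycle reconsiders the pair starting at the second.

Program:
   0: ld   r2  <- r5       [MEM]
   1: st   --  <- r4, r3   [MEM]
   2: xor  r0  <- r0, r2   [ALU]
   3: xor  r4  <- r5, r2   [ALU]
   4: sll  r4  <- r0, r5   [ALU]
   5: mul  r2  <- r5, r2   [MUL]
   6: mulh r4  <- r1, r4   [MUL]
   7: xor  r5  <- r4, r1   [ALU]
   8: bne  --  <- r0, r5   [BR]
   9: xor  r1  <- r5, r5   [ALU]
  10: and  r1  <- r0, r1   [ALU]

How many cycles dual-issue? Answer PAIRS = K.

PAIRS = 3

t=0 i0:ld.MEM ; no-port MEM/MEM
t=1 i1/i2:st.MEM+xor.ALU ; dual
t=2 i3:xor.ALU ; WAW r4
t=3 i4/i5:sll.ALU+mul.MUL ; dual
t=4 i6:mulh.MUL ; RAW r4
t=5 i7:xor.ALU ; RAW r5
t=6 i8/i9:bne.BR+xor.ALU ; dual
t=7 i10:and.ALU ; tail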